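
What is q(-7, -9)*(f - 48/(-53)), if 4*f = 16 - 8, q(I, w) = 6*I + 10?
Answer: -4928/53 ≈ -92.981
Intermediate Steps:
q(I, w) = 10 + 6*I
f = 2 (f = (16 - 8)/4 = (¼)*8 = 2)
q(-7, -9)*(f - 48/(-53)) = (10 + 6*(-7))*(2 - 48/(-53)) = (10 - 42)*(2 - 48*(-1/53)) = -32*(2 + 48/53) = -32*154/53 = -4928/53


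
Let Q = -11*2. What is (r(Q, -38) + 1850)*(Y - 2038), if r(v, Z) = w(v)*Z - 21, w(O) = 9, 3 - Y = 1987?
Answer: -5980714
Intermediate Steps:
Y = -1984 (Y = 3 - 1*1987 = 3 - 1987 = -1984)
Q = -22
r(v, Z) = -21 + 9*Z (r(v, Z) = 9*Z - 21 = -21 + 9*Z)
(r(Q, -38) + 1850)*(Y - 2038) = ((-21 + 9*(-38)) + 1850)*(-1984 - 2038) = ((-21 - 342) + 1850)*(-4022) = (-363 + 1850)*(-4022) = 1487*(-4022) = -5980714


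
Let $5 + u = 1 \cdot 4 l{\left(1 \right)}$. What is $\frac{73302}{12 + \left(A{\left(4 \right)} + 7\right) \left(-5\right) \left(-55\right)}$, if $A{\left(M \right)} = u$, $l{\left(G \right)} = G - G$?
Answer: $\frac{36651}{281} \approx 130.43$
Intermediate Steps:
$l{\left(G \right)} = 0$
$u = -5$ ($u = -5 + 1 \cdot 4 \cdot 0 = -5 + 4 \cdot 0 = -5 + 0 = -5$)
$A{\left(M \right)} = -5$
$\frac{73302}{12 + \left(A{\left(4 \right)} + 7\right) \left(-5\right) \left(-55\right)} = \frac{73302}{12 + \left(-5 + 7\right) \left(-5\right) \left(-55\right)} = \frac{73302}{12 + 2 \left(-5\right) \left(-55\right)} = \frac{73302}{12 - -550} = \frac{73302}{12 + 550} = \frac{73302}{562} = 73302 \cdot \frac{1}{562} = \frac{36651}{281}$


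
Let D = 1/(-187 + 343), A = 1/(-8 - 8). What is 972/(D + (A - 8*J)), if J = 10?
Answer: -606528/49955 ≈ -12.141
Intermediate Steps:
A = -1/16 (A = 1/(-16) = -1/16 ≈ -0.062500)
D = 1/156 ≈ 0.0064103
972/(D + (A - 8*J)) = 972/(1/156 + (-1/16 - 8*10)) = 972/(1/156 + (-1/16 - 80)) = 972/(1/156 - 1281/16) = 972/(-49955/624) = 972*(-624/49955) = -606528/49955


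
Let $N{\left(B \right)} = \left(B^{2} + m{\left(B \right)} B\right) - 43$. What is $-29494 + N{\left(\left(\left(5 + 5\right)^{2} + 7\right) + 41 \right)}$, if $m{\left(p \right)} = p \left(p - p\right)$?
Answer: $-7633$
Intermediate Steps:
$m{\left(p \right)} = 0$ ($m{\left(p \right)} = p 0 = 0$)
$N{\left(B \right)} = -43 + B^{2}$ ($N{\left(B \right)} = \left(B^{2} + 0 B\right) - 43 = \left(B^{2} + 0\right) - 43 = B^{2} - 43 = -43 + B^{2}$)
$-29494 + N{\left(\left(\left(5 + 5\right)^{2} + 7\right) + 41 \right)} = -29494 - \left(43 - \left(\left(\left(5 + 5\right)^{2} + 7\right) + 41\right)^{2}\right) = -29494 - \left(43 - \left(\left(10^{2} + 7\right) + 41\right)^{2}\right) = -29494 - \left(43 - \left(\left(100 + 7\right) + 41\right)^{2}\right) = -29494 - \left(43 - \left(107 + 41\right)^{2}\right) = -29494 - \left(43 - 148^{2}\right) = -29494 + \left(-43 + 21904\right) = -29494 + 21861 = -7633$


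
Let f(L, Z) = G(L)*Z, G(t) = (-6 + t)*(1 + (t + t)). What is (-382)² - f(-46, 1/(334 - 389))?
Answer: 8030552/55 ≈ 1.4601e+5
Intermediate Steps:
G(t) = (1 + 2*t)*(-6 + t) (G(t) = (-6 + t)*(1 + 2*t) = (1 + 2*t)*(-6 + t))
f(L, Z) = Z*(-6 - 11*L + 2*L²) (f(L, Z) = (-6 - 11*L + 2*L²)*Z = Z*(-6 - 11*L + 2*L²))
(-382)² - f(-46, 1/(334 - 389)) = (-382)² - (-6 - 11*(-46) + 2*(-46)²)/(334 - 389) = 145924 - (-6 + 506 + 2*2116)/(-55) = 145924 - (-1)*(-6 + 506 + 4232)/55 = 145924 - (-1)*4732/55 = 145924 - 1*(-4732/55) = 145924 + 4732/55 = 8030552/55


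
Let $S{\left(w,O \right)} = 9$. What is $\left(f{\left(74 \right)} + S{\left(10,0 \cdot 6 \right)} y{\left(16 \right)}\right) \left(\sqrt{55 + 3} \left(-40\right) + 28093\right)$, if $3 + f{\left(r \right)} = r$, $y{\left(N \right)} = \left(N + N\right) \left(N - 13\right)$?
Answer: $26266955 - 37400 \sqrt{58} \approx 2.5982 \cdot 10^{7}$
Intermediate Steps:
$y{\left(N \right)} = 2 N \left(-13 + N\right)$
$f{\left(r \right)} = -3 + r$
$\left(f{\left(74 \right)} + S{\left(10,0 \cdot 6 \right)} y{\left(16 \right)}\right) \left(\sqrt{55 + 3} \left(-40\right) + 28093\right) = \left(\left(-3 + 74\right) + 9 \cdot 2 \cdot 16 \left(-13 + 16\right)\right) \left(\sqrt{55 + 3} \left(-40\right) + 28093\right) = \left(71 + 9 \cdot 2 \cdot 16 \cdot 3\right) \left(\sqrt{58} \left(-40\right) + 28093\right) = \left(71 + 9 \cdot 96\right) \left(- 40 \sqrt{58} + 28093\right) = \left(71 + 864\right) \left(28093 - 40 \sqrt{58}\right) = 935 \left(28093 - 40 \sqrt{58}\right) = 26266955 - 37400 \sqrt{58}$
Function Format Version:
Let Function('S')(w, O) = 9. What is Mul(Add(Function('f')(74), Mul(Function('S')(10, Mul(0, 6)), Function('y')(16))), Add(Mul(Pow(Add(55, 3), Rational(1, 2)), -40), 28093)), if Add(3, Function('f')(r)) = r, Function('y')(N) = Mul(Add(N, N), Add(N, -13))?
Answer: Add(26266955, Mul(-37400, Pow(58, Rational(1, 2)))) ≈ 2.5982e+7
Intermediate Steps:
Function('y')(N) = Mul(2, N, Add(-13, N)) (Function('y')(N) = Mul(Mul(2, N), Add(-13, N)) = Mul(2, N, Add(-13, N)))
Function('f')(r) = Add(-3, r)
Mul(Add(Function('f')(74), Mul(Function('S')(10, Mul(0, 6)), Function('y')(16))), Add(Mul(Pow(Add(55, 3), Rational(1, 2)), -40), 28093)) = Mul(Add(Add(-3, 74), Mul(9, Mul(2, 16, Add(-13, 16)))), Add(Mul(Pow(Add(55, 3), Rational(1, 2)), -40), 28093)) = Mul(Add(71, Mul(9, Mul(2, 16, 3))), Add(Mul(Pow(58, Rational(1, 2)), -40), 28093)) = Mul(Add(71, Mul(9, 96)), Add(Mul(-40, Pow(58, Rational(1, 2))), 28093)) = Mul(Add(71, 864), Add(28093, Mul(-40, Pow(58, Rational(1, 2))))) = Mul(935, Add(28093, Mul(-40, Pow(58, Rational(1, 2))))) = Add(26266955, Mul(-37400, Pow(58, Rational(1, 2))))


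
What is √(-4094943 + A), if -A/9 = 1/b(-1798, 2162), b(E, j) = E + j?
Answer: I*√135640892751/182 ≈ 2023.6*I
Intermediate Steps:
A = -9/364 (A = -9/(-1798 + 2162) = -9/364 ≈ -0.024725)
√(-4094943 + A) = √(-4094943 - 9/364) = √(-1490559261/364) = I*√135640892751/182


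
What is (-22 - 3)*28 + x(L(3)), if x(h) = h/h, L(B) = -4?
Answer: -699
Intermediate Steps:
x(h) = 1
(-22 - 3)*28 + x(L(3)) = (-22 - 3)*28 + 1 = -25*28 + 1 = -700 + 1 = -699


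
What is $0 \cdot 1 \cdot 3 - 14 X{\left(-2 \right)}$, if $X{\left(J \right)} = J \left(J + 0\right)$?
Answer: $-56$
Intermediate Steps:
$X{\left(J \right)} = J^{2}$ ($X{\left(J \right)} = J J = J^{2}$)
$0 \cdot 1 \cdot 3 - 14 X{\left(-2 \right)} = 0 \cdot 1 \cdot 3 - 14 \left(-2\right)^{2} = 0 \cdot 3 - 56 = 0 - 56 = -56$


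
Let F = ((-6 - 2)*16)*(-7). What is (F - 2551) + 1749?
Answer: 94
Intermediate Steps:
F = 896 (F = -8*16*(-7) = -128*(-7) = 896)
(F - 2551) + 1749 = (896 - 2551) + 1749 = -1655 + 1749 = 94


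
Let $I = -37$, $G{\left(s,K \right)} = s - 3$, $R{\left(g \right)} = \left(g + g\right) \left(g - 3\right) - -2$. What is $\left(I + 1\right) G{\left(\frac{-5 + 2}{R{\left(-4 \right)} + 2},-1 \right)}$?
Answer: $\frac{549}{5} \approx 109.8$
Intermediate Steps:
$R{\left(g \right)} = 2 + 2 g \left(-3 + g\right)$ ($R{\left(g \right)} = 2 g \left(-3 + g\right) + 2 = 2 + 2 g \left(-3 + g\right)$)
$G{\left(s,K \right)} = -3 + s$
$\left(I + 1\right) G{\left(\frac{-5 + 2}{R{\left(-4 \right)} + 2},-1 \right)} = \left(-37 + 1\right) \left(-3 + \frac{-5 + 2}{\left(2 - -24 + 2 \left(-4\right)^{2}\right) + 2}\right) = - 36 \left(-3 + \frac{1}{\left(2 + 24 + 2 \cdot 16\right) + 2} \left(-3\right)\right) = - 36 \left(-3 + \frac{1}{\left(2 + 24 + 32\right) + 2} \left(-3\right)\right) = - 36 \left(-3 + \frac{1}{58 + 2} \left(-3\right)\right) = - 36 \left(-3 + \frac{1}{60} \left(-3\right)\right) = - 36 \left(-3 - \frac{1}{20}\right) = \left(-36\right) \left(- \frac{61}{20}\right) = \frac{549}{5}$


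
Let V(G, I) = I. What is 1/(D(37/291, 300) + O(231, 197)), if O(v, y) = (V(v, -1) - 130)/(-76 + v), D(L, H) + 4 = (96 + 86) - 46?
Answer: 155/20329 ≈ 0.0076246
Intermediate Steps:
D(L, H) = 132 (D(L, H) = -4 + ((96 + 86) - 46) = -4 + (182 - 46) = -4 + 136 = 132)
O(v, y) = -131/(-76 + v) (O(v, y) = (-1 - 130)/(-76 + v) = -131/(-76 + v))
1/(D(37/291, 300) + O(231, 197)) = 1/(132 - 131/(-76 + 231)) = 1/(132 - 131/155) = 1/(20329/155) = 155/20329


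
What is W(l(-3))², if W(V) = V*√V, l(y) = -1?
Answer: -1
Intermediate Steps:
W(V) = V^(3/2)
W(l(-3))² = ((-1)^(3/2))² = (-I)² = -1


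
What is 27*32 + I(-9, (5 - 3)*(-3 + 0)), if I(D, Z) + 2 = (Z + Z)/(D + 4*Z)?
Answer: 9486/11 ≈ 862.36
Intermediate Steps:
I(D, Z) = -2 + 2*Z/(D + 4*Z) (I(D, Z) = -2 + (Z + Z)/(D + 4*Z) = -2 + (2*Z)/(D + 4*Z) = -2 + 2*Z/(D + 4*Z))
27*32 + I(-9, (5 - 3)*(-3 + 0)) = 27*32 + 2*(-1*(-9) - 3*(5 - 3)*(-3 + 0))/(-9 + 4*((5 - 3)*(-3 + 0))) = 864 + 2*(9 - 6*(-3))/(-9 + 4*(2*(-3))) = 864 + 2*(9 - 3*(-6))/(-9 + 4*(-6)) = 864 + 2*(9 + 18)/(-9 - 24) = 864 + 2*27/(-33) = 864 + 2*(-1/33)*27 = 864 - 18/11 = 9486/11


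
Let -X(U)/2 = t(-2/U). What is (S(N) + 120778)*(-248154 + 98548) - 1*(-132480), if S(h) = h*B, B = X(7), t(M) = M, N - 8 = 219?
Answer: -126618709164/7 ≈ -1.8088e+10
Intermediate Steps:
N = 227 (N = 8 + 219 = 227)
X(U) = 4/U (X(U) = -(-4)/U = 4/U)
B = 4/7 ≈ 0.57143
S(h) = 4*h/7 (S(h) = h*(4/7) = 4*h/7)
(S(N) + 120778)*(-248154 + 98548) - 1*(-132480) = ((4/7)*227 + 120778)*(-248154 + 98548) - 1*(-132480) = (908/7 + 120778)*(-149606) + 132480 = (846354/7)*(-149606) + 132480 = -126619636524/7 + 132480 = -126618709164/7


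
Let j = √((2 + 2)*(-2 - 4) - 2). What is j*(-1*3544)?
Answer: -3544*I*√26 ≈ -18071.0*I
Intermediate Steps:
j = I*√26 (j = √(4*(-6) - 2) = √(-24 - 2) = √(-26) = I*√26 ≈ 5.099*I)
j*(-1*3544) = (I*√26)*(-1*3544) = (I*√26)*(-3544) = -3544*I*√26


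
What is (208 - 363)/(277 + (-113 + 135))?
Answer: -155/299 ≈ -0.51839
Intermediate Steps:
(208 - 363)/(277 + (-113 + 135)) = -155/(277 + 22) = -155/299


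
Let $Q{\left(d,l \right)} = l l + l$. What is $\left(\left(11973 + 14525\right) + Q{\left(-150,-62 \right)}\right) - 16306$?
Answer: $13974$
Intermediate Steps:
$Q{\left(d,l \right)} = l + l^{2}$ ($Q{\left(d,l \right)} = l^{2} + l = l + l^{2}$)
$\left(\left(11973 + 14525\right) + Q{\left(-150,-62 \right)}\right) - 16306 = \left(\left(11973 + 14525\right) - 62 \left(1 - 62\right)\right) - 16306 = \left(26498 - -3782\right) - 16306 = \left(26498 + 3782\right) - 16306 = 30280 - 16306 = 13974$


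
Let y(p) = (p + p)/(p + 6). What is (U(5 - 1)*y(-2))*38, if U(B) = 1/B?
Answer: -19/2 ≈ -9.5000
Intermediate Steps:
y(p) = 2*p/(6 + p) (y(p) = (2*p)/(6 + p) = 2*p/(6 + p))
(U(5 - 1)*y(-2))*38 = ((2*(-2)/(6 - 2))/(5 - 1))*38 = ((2*(-2)/4)/4)*38 = ((2*(-2)*(¼))/4)*38 = ((¼)*(-1))*38 = -¼*38 = -19/2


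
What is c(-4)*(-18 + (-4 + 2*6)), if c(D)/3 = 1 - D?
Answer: -150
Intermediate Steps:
c(D) = 3 - 3*D (c(D) = 3*(1 - D) = 3 - 3*D)
c(-4)*(-18 + (-4 + 2*6)) = (3 - 3*(-4))*(-18 + (-4 + 2*6)) = (3 + 12)*(-18 + (-4 + 12)) = 15*(-18 + 8) = 15*(-10) = -150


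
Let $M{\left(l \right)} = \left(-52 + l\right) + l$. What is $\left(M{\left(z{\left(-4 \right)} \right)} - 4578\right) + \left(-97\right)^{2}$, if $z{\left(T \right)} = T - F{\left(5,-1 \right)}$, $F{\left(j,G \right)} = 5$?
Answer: $4761$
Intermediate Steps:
$z{\left(T \right)} = -5 + T$ ($z{\left(T \right)} = T - 5 = -5 + T$)
$M{\left(l \right)} = -52 + 2 l$
$\left(M{\left(z{\left(-4 \right)} \right)} - 4578\right) + \left(-97\right)^{2} = \left(\left(-52 + 2 \left(-5 - 4\right)\right) - 4578\right) + \left(-97\right)^{2} = \left(\left(-52 + 2 \left(-9\right)\right) - 4578\right) + 9409 = \left(\left(-52 - 18\right) - 4578\right) + 9409 = \left(-70 - 4578\right) + 9409 = -4648 + 9409 = 4761$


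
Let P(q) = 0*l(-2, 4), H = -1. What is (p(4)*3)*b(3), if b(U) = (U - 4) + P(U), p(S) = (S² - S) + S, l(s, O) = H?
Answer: -48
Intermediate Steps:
l(s, O) = -1
P(q) = 0 (P(q) = 0*(-1) = 0)
p(S) = S²
b(U) = -4 + U (b(U) = (U - 4) + 0 = (-4 + U) + 0 = -4 + U)
(p(4)*3)*b(3) = (4²*3)*(-4 + 3) = (16*3)*(-1) = 48*(-1) = -48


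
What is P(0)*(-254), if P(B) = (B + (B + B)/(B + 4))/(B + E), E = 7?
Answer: 0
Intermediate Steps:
P(B) = (B + 2*B/(4 + B))/(7 + B) (P(B) = (B + (B + B)/(B + 4))/(B + 7) = (B + (2*B)/(4 + B))/(7 + B) = (B + 2*B/(4 + B))/(7 + B))
P(0)*(-254) = (0*(6 + 0)/(28 + 0**2 + 11*0))*(-254) = (0*6/(28 + 0 + 0))*(-254) = (0*6/28)*(-254) = (0*(1/28)*6)*(-254) = 0*(-254) = 0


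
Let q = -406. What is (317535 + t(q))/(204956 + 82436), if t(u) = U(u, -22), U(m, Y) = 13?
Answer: 11341/10264 ≈ 1.1049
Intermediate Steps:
t(u) = 13
(317535 + t(q))/(204956 + 82436) = (317535 + 13)/(204956 + 82436) = 317548/287392 = 317548*(1/287392) = 11341/10264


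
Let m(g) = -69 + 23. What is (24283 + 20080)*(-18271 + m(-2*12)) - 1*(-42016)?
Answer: -812555055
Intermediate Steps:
m(g) = -46
(24283 + 20080)*(-18271 + m(-2*12)) - 1*(-42016) = (24283 + 20080)*(-18271 - 46) - 1*(-42016) = 44363*(-18317) + 42016 = -812597071 + 42016 = -812555055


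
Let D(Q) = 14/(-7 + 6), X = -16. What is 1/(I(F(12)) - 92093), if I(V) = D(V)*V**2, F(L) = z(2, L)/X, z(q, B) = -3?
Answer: -128/11787967 ≈ -1.0859e-5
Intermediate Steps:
D(Q) = -14 (D(Q) = 14/(-1) = 14*(-1) = -14)
F(L) = 3/16 (F(L) = -3/(-16) = -3*(-1/16) = 3/16)
I(V) = -14*V**2
1/(I(F(12)) - 92093) = 1/(-14*(3/16)**2 - 92093) = 1/(-14*9/256 - 92093) = 1/(-63/128 - 92093) = 1/(-11787967/128) = -128/11787967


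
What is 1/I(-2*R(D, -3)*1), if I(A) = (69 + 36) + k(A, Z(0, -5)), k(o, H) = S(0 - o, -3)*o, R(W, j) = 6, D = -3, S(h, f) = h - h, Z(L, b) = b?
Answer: 1/105 ≈ 0.0095238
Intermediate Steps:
S(h, f) = 0
k(o, H) = 0 (k(o, H) = 0*o = 0)
I(A) = 105 (I(A) = (69 + 36) + 0 = 105 + 0 = 105)
1/I(-2*R(D, -3)*1) = 1/105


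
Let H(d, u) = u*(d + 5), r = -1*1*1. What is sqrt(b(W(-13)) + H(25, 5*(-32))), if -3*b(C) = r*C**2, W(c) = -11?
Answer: I*sqrt(42837)/3 ≈ 68.99*I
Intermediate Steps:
r = -1 (r = -1*1 = -1)
H(d, u) = u*(5 + d)
b(C) = C**2/3 (b(C) = -(-1)*C**2/3 = C**2/3)
sqrt(b(W(-13)) + H(25, 5*(-32))) = sqrt((1/3)*(-11)**2 + (5*(-32))*(5 + 25)) = sqrt((1/3)*121 - 160*30) = sqrt(121/3 - 4800) = sqrt(-14279/3) = I*sqrt(42837)/3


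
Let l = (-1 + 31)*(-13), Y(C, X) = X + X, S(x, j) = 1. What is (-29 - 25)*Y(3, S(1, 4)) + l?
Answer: -498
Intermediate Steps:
Y(C, X) = 2*X
l = -390 (l = 30*(-13) = -390)
(-29 - 25)*Y(3, S(1, 4)) + l = (-29 - 25)*(2*1) - 390 = -54*2 - 390 = -108 - 390 = -498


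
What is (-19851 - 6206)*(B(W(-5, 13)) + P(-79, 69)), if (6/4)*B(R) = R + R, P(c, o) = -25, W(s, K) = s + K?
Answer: 1120451/3 ≈ 3.7348e+5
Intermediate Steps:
W(s, K) = K + s
B(R) = 4*R/3 (B(R) = 2*(R + R)/3 = 2*(2*R)/3 = 4*R/3)
(-19851 - 6206)*(B(W(-5, 13)) + P(-79, 69)) = (-19851 - 6206)*(4*(13 - 5)/3 - 25) = -26057*((4/3)*8 - 25) = -26057*(32/3 - 25) = -26057*(-43/3) = 1120451/3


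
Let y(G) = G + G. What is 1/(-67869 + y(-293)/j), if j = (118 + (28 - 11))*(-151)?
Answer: -20385/1383508979 ≈ -1.4734e-5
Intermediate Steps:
y(G) = 2*G
j = -20385 (j = (118 + 17)*(-151) = 135*(-151) = -20385)
1/(-67869 + y(-293)/j) = 1/(-67869 + (2*(-293))/(-20385)) = 1/(-67869 - 586*(-1/20385)) = 1/(-67869 + 586/20385) = 1/(-1383508979/20385) = -20385/1383508979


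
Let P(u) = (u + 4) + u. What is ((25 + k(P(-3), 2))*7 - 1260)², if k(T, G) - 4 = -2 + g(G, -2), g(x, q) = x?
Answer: 1117249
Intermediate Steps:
P(u) = 4 + 2*u (P(u) = (4 + u) + u = 4 + 2*u)
k(T, G) = 2 + G (k(T, G) = 4 + (-2 + G) = 2 + G)
((25 + k(P(-3), 2))*7 - 1260)² = ((25 + (2 + 2))*7 - 1260)² = ((25 + 4)*7 - 1260)² = (29*7 - 1260)² = (203 - 1260)² = (-1057)² = 1117249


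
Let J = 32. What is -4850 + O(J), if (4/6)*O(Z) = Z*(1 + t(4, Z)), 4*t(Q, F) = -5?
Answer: -4862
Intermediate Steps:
t(Q, F) = -5/4 (t(Q, F) = (¼)*(-5) = -5/4)
O(Z) = -3*Z/8 (O(Z) = 3*(Z*(1 - 5/4))/2 = 3*(Z*(-¼))/2 = 3*(-Z/4)/2 = -3*Z/8)
-4850 + O(J) = -4850 - 3/8*32 = -4850 - 12 = -4862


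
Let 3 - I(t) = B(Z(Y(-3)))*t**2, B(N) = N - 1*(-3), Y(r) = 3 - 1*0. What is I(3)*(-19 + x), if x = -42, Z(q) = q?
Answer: 3111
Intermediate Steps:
Y(r) = 3 (Y(r) = 3 + 0 = 3)
B(N) = 3 + N (B(N) = N + 3 = 3 + N)
I(t) = 3 - 6*t**2 (I(t) = 3 - (3 + 3)*t**2 = 3 - 6*t**2)
I(3)*(-19 + x) = (3 - 6*3**2)*(-19 - 42) = (3 - 6*9)*(-61) = (3 - 54)*(-61) = -51*(-61) = 3111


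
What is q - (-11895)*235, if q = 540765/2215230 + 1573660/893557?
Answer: 368877738580293577/131962284874 ≈ 2.7953e+6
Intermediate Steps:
q = 264614879527/131962284874 (q = 540765*(1/2215230) + 1573660*(1/893557) = 36051/147682 + 1573660/893557 = 264614879527/131962284874 ≈ 2.0052)
q - (-11895)*235 = 264614879527/131962284874 - (-11895)*235 = 264614879527/131962284874 - 1*(-2795325) = 264614879527/131962284874 + 2795325 = 368877738580293577/131962284874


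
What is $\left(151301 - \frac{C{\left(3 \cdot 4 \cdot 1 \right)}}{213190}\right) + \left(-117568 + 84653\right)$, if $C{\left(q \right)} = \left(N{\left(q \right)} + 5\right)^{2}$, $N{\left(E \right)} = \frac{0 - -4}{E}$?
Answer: $\frac{113574200902}{959355} \approx 1.1839 \cdot 10^{5}$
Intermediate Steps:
$N{\left(E \right)} = \frac{4}{E}$ ($N{\left(E \right)} = \frac{0 + 4}{E} = \frac{4}{E}$)
$C{\left(q \right)} = \left(5 + \frac{4}{q}\right)^{2}$ ($C{\left(q \right)} = \left(\frac{4}{q} + 5\right)^{2} = \left(5 + \frac{4}{q}\right)^{2}$)
$\left(151301 - \frac{C{\left(3 \cdot 4 \cdot 1 \right)}}{213190}\right) + \left(-117568 + 84653\right) = \left(151301 - \frac{\frac{1}{144} \left(4 + 5 \cdot 3 \cdot 4 \cdot 1\right)^{2}}{213190}\right) + \left(-117568 + 84653\right) = \left(151301 - \frac{\left(4 + 5 \cdot 12 \cdot 1\right)^{2}}{144} \cdot \frac{1}{213190}\right) - 32915 = \left(151301 - \frac{\left(4 + 5 \cdot 12\right)^{2}}{144} \cdot \frac{1}{213190}\right) - 32915 = \left(151301 - \frac{\left(4 + 60\right)^{2}}{144} \cdot \frac{1}{213190}\right) - 32915 = \left(151301 - \frac{64^{2}}{144} \cdot \frac{1}{213190}\right) - 32915 = \left(151301 - \frac{1}{144} \cdot 4096 \cdot \frac{1}{213190}\right) - 32915 = \left(151301 - \frac{256}{9} \cdot \frac{1}{213190}\right) - 32915 = \left(151301 - \frac{128}{959355}\right) - 32915 = \frac{145151370727}{959355} - 32915 = \frac{113574200902}{959355}$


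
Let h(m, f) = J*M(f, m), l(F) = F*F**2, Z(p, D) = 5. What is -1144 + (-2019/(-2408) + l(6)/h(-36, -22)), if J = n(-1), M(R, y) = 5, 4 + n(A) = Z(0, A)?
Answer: -13243537/12040 ≈ -1100.0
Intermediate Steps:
l(F) = F**3
n(A) = 1 (n(A) = -4 + 5 = 1)
J = 1
h(m, f) = 5 (h(m, f) = 1*5 = 5)
-1144 + (-2019/(-2408) + l(6)/h(-36, -22)) = -1144 + (-2019/(-2408) + 6**3/5) = -1144 + (-2019*(-1/2408) + 216*(1/5)) = -1144 + (2019/2408 + 216/5) = -1144 + 530223/12040 = -13243537/12040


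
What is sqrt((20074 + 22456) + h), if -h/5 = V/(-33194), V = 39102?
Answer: sqrt(239121502745)/2371 ≈ 206.24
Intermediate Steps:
h = 13965/2371 (h = -195510/(-33194) = -195510*(-1)/33194 = -5*(-2793/2371) = 13965/2371 ≈ 5.8899)
sqrt((20074 + 22456) + h) = sqrt((20074 + 22456) + 13965/2371) = sqrt(42530 + 13965/2371) = sqrt(100852595/2371) = sqrt(239121502745)/2371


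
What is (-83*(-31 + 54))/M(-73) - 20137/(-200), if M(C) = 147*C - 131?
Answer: 109554947/1086200 ≈ 100.86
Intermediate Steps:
M(C) = -131 + 147*C
(-83*(-31 + 54))/M(-73) - 20137/(-200) = (-83*(-31 + 54))/(-131 + 147*(-73)) - 20137/(-200) = (-83*23)/(-131 - 10731) - 20137*(-1/200) = -1909/(-10862) + 20137/200 = -1909*(-1/10862) + 20137/200 = 1909/10862 + 20137/200 = 109554947/1086200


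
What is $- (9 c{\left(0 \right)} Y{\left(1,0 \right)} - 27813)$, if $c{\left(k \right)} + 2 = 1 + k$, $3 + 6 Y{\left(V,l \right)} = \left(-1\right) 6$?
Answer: $\frac{55599}{2} \approx 27800.0$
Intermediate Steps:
$Y{\left(V,l \right)} = - \frac{3}{2}$ ($Y{\left(V,l \right)} = - \frac{1}{2} + \frac{\left(-1\right) 6}{6} = - \frac{1}{2} + \frac{1}{6} \left(-6\right) = - \frac{1}{2} - 1 = - \frac{3}{2}$)
$c{\left(k \right)} = -1 + k$ ($c{\left(k \right)} = -2 + \left(1 + k\right) = -1 + k$)
$- (9 c{\left(0 \right)} Y{\left(1,0 \right)} - 27813) = - (9 \left(-1 + 0\right) \left(- \frac{3}{2}\right) - 27813) = - (9 \left(-1\right) \left(- \frac{3}{2}\right) - 27813) = - (\left(-9\right) \left(- \frac{3}{2}\right) - 27813) = - (\frac{27}{2} - 27813) = \left(-1\right) \left(- \frac{55599}{2}\right) = \frac{55599}{2}$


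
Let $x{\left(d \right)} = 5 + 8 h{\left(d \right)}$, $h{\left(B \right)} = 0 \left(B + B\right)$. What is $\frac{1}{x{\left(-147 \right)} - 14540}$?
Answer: $- \frac{1}{14535} \approx -6.8799 \cdot 10^{-5}$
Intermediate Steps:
$h{\left(B \right)} = 0$ ($h{\left(B \right)} = 0 \cdot 2 B = 0$)
$x{\left(d \right)} = 5$ ($x{\left(d \right)} = 5 + 8 \cdot 0 = 5 + 0 = 5$)
$\frac{1}{x{\left(-147 \right)} - 14540} = \frac{1}{5 - 14540} = \frac{1}{-14535} = - \frac{1}{14535}$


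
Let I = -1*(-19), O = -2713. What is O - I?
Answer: -2732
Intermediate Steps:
I = 19
O - I = -2713 - 1*19 = -2713 - 19 = -2732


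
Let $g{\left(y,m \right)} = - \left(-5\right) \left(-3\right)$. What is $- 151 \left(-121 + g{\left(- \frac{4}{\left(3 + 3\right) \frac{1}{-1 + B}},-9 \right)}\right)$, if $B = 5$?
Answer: $20536$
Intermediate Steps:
$g{\left(y,m \right)} = -15$ ($g{\left(y,m \right)} = \left(-1\right) 15 = -15$)
$- 151 \left(-121 + g{\left(- \frac{4}{\left(3 + 3\right) \frac{1}{-1 + B}},-9 \right)}\right) = - 151 \left(-121 - 15\right) = \left(-151\right) \left(-136\right) = 20536$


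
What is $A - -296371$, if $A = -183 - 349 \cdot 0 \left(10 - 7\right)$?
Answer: $296188$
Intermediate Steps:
$A = -183$ ($A = -183 - 349 \cdot 0 \cdot 3 = -183 - 0 = -183 + 0 = -183$)
$A - -296371 = -183 - -296371 = -183 + 296371 = 296188$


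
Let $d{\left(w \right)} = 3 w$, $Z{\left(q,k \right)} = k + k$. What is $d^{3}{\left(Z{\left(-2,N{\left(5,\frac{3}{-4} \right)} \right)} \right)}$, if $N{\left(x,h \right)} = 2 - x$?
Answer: $-5832$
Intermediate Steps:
$Z{\left(q,k \right)} = 2 k$
$d^{3}{\left(Z{\left(-2,N{\left(5,\frac{3}{-4} \right)} \right)} \right)} = \left(3 \cdot 2 \left(2 - 5\right)\right)^{3} = \left(3 \cdot 2 \left(-3\right)\right)^{3} = \left(3 \left(-6\right)\right)^{3} = \left(-18\right)^{3} = -5832$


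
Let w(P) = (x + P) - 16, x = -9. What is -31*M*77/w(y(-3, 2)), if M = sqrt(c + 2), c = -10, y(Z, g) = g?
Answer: 4774*I*sqrt(2)/23 ≈ 293.54*I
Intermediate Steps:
M = 2*I*sqrt(2) (M = sqrt(-10 + 2) = sqrt(-8) = 2*I*sqrt(2) ≈ 2.8284*I)
w(P) = -25 + P (w(P) = (-9 + P) - 16 = -25 + P)
-31*M*77/w(y(-3, 2)) = -31*(2*I*sqrt(2))*77/(-25 + 2) = -31*154*I*sqrt(2)/(-23) = -31*154*I*sqrt(2)*(-1)/23 = -(-4774)*I*sqrt(2)/23 = 4774*I*sqrt(2)/23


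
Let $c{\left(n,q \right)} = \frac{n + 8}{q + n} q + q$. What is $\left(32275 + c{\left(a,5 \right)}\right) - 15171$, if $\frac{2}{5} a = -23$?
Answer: $\frac{119796}{7} \approx 17114.0$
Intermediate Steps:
$a = - \frac{115}{2}$ ($a = \frac{5}{2} \left(-23\right) = - \frac{115}{2} \approx -57.5$)
$c{\left(n,q \right)} = q + \frac{q \left(8 + n\right)}{n + q}$ ($c{\left(n,q \right)} = \frac{8 + n}{n + q} q + q = \frac{q \left(8 + n\right)}{n + q} + q = q + \frac{q \left(8 + n\right)}{n + q}$)
$\left(32275 + c{\left(a,5 \right)}\right) - 15171 = \left(32275 + \frac{5 \left(8 + 5 + 2 \left(- \frac{115}{2}\right)\right)}{- \frac{115}{2} + 5}\right) - 15171 = \left(32275 + \frac{5 \left(8 + 5 - 115\right)}{- \frac{105}{2}}\right) - 15171 = \left(32275 + 5 \left(- \frac{2}{105}\right) \left(-102\right)\right) - 15171 = \left(32275 + \frac{68}{7}\right) - 15171 = \frac{225993}{7} - 15171 = \frac{119796}{7}$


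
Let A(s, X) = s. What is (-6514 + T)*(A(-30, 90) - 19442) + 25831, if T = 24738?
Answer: -354831897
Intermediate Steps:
(-6514 + T)*(A(-30, 90) - 19442) + 25831 = (-6514 + 24738)*(-30 - 19442) + 25831 = 18224*(-19472) + 25831 = -354857728 + 25831 = -354831897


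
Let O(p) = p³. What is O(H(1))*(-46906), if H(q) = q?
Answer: -46906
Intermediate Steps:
O(H(1))*(-46906) = 1³*(-46906) = 1*(-46906) = -46906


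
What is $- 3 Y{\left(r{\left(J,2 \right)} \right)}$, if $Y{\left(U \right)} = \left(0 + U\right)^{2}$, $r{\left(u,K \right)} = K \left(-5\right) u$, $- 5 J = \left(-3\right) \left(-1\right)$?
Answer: $-108$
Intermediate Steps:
$J = - \frac{3}{5}$ ($J = - \frac{\left(-3\right) \left(-1\right)}{5} = \left(- \frac{1}{5}\right) 3 = - \frac{3}{5} \approx -0.6$)
$r{\left(u,K \right)} = - 5 K u$
$Y{\left(U \right)} = U^{2}$
$- 3 Y{\left(r{\left(J,2 \right)} \right)} = - 3 \left(\left(-5\right) 2 \left(- \frac{3}{5}\right)\right)^{2} = - 3 \cdot 6^{2} = \left(-3\right) 36 = -108$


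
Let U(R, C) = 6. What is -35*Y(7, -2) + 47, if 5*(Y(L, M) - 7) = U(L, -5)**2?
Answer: -450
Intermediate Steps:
Y(L, M) = 71/5 (Y(L, M) = 7 + (1/5)*6**2 = 7 + (1/5)*36 = 7 + 36/5 = 71/5)
-35*Y(7, -2) + 47 = -35*71/5 + 47 = -497 + 47 = -450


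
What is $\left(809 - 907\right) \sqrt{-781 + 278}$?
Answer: $- 98 i \sqrt{503} \approx - 2197.9 i$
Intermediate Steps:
$\left(809 - 907\right) \sqrt{-781 + 278} = - 98 \sqrt{-503} = - 98 i \sqrt{503}$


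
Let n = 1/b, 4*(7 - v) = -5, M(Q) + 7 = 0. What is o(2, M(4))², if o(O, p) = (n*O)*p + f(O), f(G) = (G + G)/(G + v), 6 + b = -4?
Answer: 134689/42025 ≈ 3.2050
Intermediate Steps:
b = -10 (b = -6 - 4 = -10)
M(Q) = -7 (M(Q) = -7 + 0 = -7)
v = 33/4 (v = 7 - ¼*(-5) = 7 + 5/4 = 33/4 ≈ 8.2500)
n = -⅒ (n = 1/(-10) = -⅒ ≈ -0.10000)
f(G) = 2*G/(33/4 + G) (f(G) = (G + G)/(G + 33/4) = (2*G)/(33/4 + G) = 2*G/(33/4 + G))
o(O, p) = 8*O/(33 + 4*O) - O*p/10 (o(O, p) = (-O/10)*p + 8*O/(33 + 4*O) = -O*p/10 + 8*O/(33 + 4*O) = 8*O/(33 + 4*O) - O*p/10)
o(2, M(4))² = ((⅒)*2*(80 - 1*(-7)*(33 + 4*2))/(33 + 4*2))² = ((⅒)*2*(80 - 1*(-7)*(33 + 8))/(33 + 8))² = ((⅒)*2*(80 - 1*(-7)*41)/41)² = ((⅒)*2*(1/41)*(80 + 287))² = ((⅒)*2*(1/41)*367)² = (367/205)² = 134689/42025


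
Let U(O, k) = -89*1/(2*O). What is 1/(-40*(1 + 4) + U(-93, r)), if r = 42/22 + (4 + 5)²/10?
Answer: -186/37111 ≈ -0.0050120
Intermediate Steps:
r = 1101/110 (r = 42*(1/22) + 9²*(⅒) = 21/11 + 81*(⅒) = 21/11 + 81/10 = 1101/110 ≈ 10.009)
U(O, k) = -89/(2*O) (U(O, k) = -89*1/(2*O) = -89/(2*O))
1/(-40*(1 + 4) + U(-93, r)) = 1/(-40*(1 + 4) - 89/2/(-93)) = 1/(-40*5 - 89/2*(-1/93)) = 1/(-200 + 89/186) = 1/(-37111/186) = -186/37111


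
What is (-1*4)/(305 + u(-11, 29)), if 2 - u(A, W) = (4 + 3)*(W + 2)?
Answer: -2/45 ≈ -0.044444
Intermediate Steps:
u(A, W) = -12 - 7*W (u(A, W) = 2 - (4 + 3)*(W + 2) = 2 - 7*(2 + W) = 2 - (14 + 7*W) = 2 + (-14 - 7*W) = -12 - 7*W)
(-1*4)/(305 + u(-11, 29)) = (-1*4)/(305 + (-12 - 7*29)) = -4/(305 + (-12 - 203)) = -4/(305 - 215) = -4/90 = (1/90)*(-4) = -2/45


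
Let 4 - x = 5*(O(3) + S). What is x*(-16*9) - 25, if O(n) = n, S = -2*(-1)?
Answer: 2999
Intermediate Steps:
S = 2
x = -21 (x = 4 - 5*(3 + 2) = 4 - 5*5 = 4 - 1*25 = 4 - 25 = -21)
x*(-16*9) - 25 = -(-336)*9 - 25 = -21*(-144) - 25 = 3024 - 25 = 2999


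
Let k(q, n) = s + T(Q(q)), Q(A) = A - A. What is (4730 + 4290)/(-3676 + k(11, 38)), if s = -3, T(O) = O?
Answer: -9020/3679 ≈ -2.4518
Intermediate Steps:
Q(A) = 0
k(q, n) = -3 (k(q, n) = -3 + 0 = -3)
(4730 + 4290)/(-3676 + k(11, 38)) = (4730 + 4290)/(-3676 - 3) = 9020/(-3679) = 9020*(-1/3679) = -9020/3679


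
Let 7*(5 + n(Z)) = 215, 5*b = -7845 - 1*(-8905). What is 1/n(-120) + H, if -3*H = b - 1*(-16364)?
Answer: -994553/180 ≈ -5525.3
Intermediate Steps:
b = 212 (b = (-7845 - 1*(-8905))/5 = (-7845 + 8905)/5 = (⅕)*1060 = 212)
n(Z) = 180/7 (n(Z) = -5 + (⅐)*215 = -5 + 215/7 = 180/7)
H = -16576/3 (H = -(212 - 1*(-16364))/3 = -(212 + 16364)/3 = -⅓*16576 = -16576/3 ≈ -5525.3)
1/n(-120) + H = 1/(180/7) - 16576/3 = 7/180 - 16576/3 = -994553/180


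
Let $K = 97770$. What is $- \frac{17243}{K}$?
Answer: $- \frac{17243}{97770} \approx -0.17636$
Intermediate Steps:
$- \frac{17243}{K} = - \frac{17243}{97770}$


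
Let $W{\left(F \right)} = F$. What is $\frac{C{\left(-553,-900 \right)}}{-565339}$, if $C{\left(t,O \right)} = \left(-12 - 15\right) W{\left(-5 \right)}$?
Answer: $- \frac{135}{565339} \approx -0.00023879$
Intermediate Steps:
$C{\left(t,O \right)} = 135$ ($C{\left(t,O \right)} = \left(-12 - 15\right) \left(-5\right) = \left(-27\right) \left(-5\right) = 135$)
$\frac{C{\left(-553,-900 \right)}}{-565339} = \frac{135}{-565339} = 135 \left(- \frac{1}{565339}\right) = - \frac{135}{565339}$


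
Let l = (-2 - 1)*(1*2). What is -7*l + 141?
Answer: 183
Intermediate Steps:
l = -6 (l = -3*2 = -6)
-7*l + 141 = -7*(-6) + 141 = 42 + 141 = 183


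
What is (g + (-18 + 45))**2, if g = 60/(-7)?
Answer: 16641/49 ≈ 339.61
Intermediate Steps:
g = -60/7 (g = 60*(-1/7) = -60/7 ≈ -8.5714)
(g + (-18 + 45))**2 = (-60/7 + (-18 + 45))**2 = (-60/7 + 27)**2 = (129/7)**2 = 16641/49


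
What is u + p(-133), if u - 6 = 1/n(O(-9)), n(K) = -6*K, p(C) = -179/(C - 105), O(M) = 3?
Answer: 7172/1071 ≈ 6.6965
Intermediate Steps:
p(C) = -179/(-105 + C)
u = 107/18 (u = 6 + 1/(-6*3) = 6 + 1/(-18) = 6 - 1/18 = 107/18 ≈ 5.9444)
u + p(-133) = 107/18 - 179/(-105 - 133) = 107/18 - 179/(-238) = 107/18 - 179*(-1/238) = 107/18 + 179/238 = 7172/1071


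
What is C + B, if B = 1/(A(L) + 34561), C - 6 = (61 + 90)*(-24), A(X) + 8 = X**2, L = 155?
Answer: -211935203/58578 ≈ -3618.0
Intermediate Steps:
A(X) = -8 + X**2
C = -3618 (C = 6 + (61 + 90)*(-24) = 6 + 151*(-24) = 6 - 3624 = -3618)
B = 1/58578 (B = 1/((-8 + 155**2) + 34561) = 1/((-8 + 24025) + 34561) = 1/(24017 + 34561) = 1/58578 ≈ 1.7071e-5)
C + B = -3618 + 1/58578 = -211935203/58578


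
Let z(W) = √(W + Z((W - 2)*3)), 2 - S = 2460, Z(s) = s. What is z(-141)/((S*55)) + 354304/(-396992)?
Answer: -5536/6203 - I*√570/135190 ≈ -0.89247 - 0.0001766*I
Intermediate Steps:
S = -2458 (S = 2 - 1*2460 = 2 - 2460 = -2458)
z(W) = √(-6 + 4*W) (z(W) = √(W + (W - 2)*3) = √(W + (-2 + W)*3) = √(W + (-6 + 3*W)) = √(-6 + 4*W))
z(-141)/((S*55)) + 354304/(-396992) = √(-6 + 4*(-141))/((-2458*55)) + 354304/(-396992) = √(-6 - 564)/(-135190) + 354304*(-1/396992) = √(-570)*(-1/135190) - 5536/6203 = (I*√570)*(-1/135190) - 5536/6203 = -I*√570/135190 - 5536/6203 = -5536/6203 - I*√570/135190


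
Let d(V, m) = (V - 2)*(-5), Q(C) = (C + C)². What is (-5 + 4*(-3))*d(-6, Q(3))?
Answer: -680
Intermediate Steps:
Q(C) = 4*C² (Q(C) = (2*C)² = 4*C²)
d(V, m) = 10 - 5*V (d(V, m) = (-2 + V)*(-5) = 10 - 5*V)
(-5 + 4*(-3))*d(-6, Q(3)) = (-5 + 4*(-3))*(10 - 5*(-6)) = (-5 - 12)*(10 + 30) = -17*40 = -680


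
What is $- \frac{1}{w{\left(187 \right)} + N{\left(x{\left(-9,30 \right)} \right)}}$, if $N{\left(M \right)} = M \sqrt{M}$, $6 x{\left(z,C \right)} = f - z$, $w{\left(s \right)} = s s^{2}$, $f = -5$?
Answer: $- \frac{176558481}{1154551748630635} + \frac{6 \sqrt{6}}{1154551748630635} \approx -1.5292 \cdot 10^{-7}$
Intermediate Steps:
$w{\left(s \right)} = s^{3}$
$x{\left(z,C \right)} = - \frac{5}{6} - \frac{z}{6}$ ($x{\left(z,C \right)} = \frac{-5 - z}{6} = - \frac{5}{6} - \frac{z}{6}$)
$N{\left(M \right)} = M^{\frac{3}{2}}$
$- \frac{1}{w{\left(187 \right)} + N{\left(x{\left(-9,30 \right)} \right)}} = - \frac{1}{187^{3} + \left(- \frac{5}{6} - - \frac{3}{2}\right)^{\frac{3}{2}}} = - \frac{1}{6539203 + \left(- \frac{5}{6} + \frac{3}{2}\right)^{\frac{3}{2}}} = - \frac{1}{6539203 + \left(\frac{2}{3}\right)^{\frac{3}{2}}} = - \frac{1}{6539203 + \frac{2 \sqrt{6}}{9}}$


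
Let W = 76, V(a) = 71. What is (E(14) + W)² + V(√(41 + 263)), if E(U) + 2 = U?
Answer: 7815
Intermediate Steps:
E(U) = -2 + U
(E(14) + W)² + V(√(41 + 263)) = ((-2 + 14) + 76)² + 71 = (12 + 76)² + 71 = 88² + 71 = 7744 + 71 = 7815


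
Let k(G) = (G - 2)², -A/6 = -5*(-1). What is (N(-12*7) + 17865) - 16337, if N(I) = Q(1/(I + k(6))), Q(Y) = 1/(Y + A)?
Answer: 3118580/2041 ≈ 1528.0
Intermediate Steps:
A = -30 (A = -(-30)*(-1) = -6*5 = -30)
k(G) = (-2 + G)²
Q(Y) = 1/(-30 + Y) (Q(Y) = 1/(Y - 30) = 1/(-30 + Y))
N(I) = 1/(-30 + 1/(16 + I)) (N(I) = 1/(-30 + 1/(I + (-2 + 6)²)) = 1/(-30 + 1/(I + 4²)) = 1/(-30 + 1/(I + 16)) = 1/(-30 + 1/(16 + I)))
(N(-12*7) + 17865) - 16337 = ((-16 - (-12)*7)/(479 + 30*(-12*7)) + 17865) - 16337 = ((-16 - 1*(-84))/(479 + 30*(-84)) + 17865) - 16337 = ((-16 + 84)/(479 - 2520) + 17865) - 16337 = (68/(-2041) + 17865) - 16337 = (-1/2041*68 + 17865) - 16337 = (-68/2041 + 17865) - 16337 = 36462397/2041 - 16337 = 3118580/2041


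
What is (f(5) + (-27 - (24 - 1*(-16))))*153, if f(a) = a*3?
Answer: -7956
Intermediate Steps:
f(a) = 3*a
(f(5) + (-27 - (24 - 1*(-16))))*153 = (3*5 + (-27 - (24 - 1*(-16))))*153 = (15 + (-27 - (24 + 16)))*153 = (15 + (-27 - 1*40))*153 = (15 + (-27 - 40))*153 = (15 - 67)*153 = -52*153 = -7956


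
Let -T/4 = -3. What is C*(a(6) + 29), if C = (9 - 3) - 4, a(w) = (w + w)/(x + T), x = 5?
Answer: 1010/17 ≈ 59.412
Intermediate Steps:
T = 12 (T = -4*(-3) = 12)
a(w) = 2*w/17 (a(w) = (w + w)/(5 + 12) = (2*w)/17 = (2*w)*(1/17) = 2*w/17)
C = 2 (C = 6 - 4 = 2)
C*(a(6) + 29) = 2*((2/17)*6 + 29) = 2*(12/17 + 29) = 2*(505/17) = 1010/17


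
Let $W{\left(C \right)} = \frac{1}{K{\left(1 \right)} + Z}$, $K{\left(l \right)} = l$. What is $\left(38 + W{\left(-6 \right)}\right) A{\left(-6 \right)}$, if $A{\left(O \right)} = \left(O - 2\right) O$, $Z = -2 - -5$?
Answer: $1836$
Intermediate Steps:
$Z = 3$ ($Z = -2 + 5 = 3$)
$W{\left(C \right)} = \frac{1}{4}$ ($W{\left(C \right)} = \frac{1}{1 + 3} = \frac{1}{4}$)
$A{\left(O \right)} = O \left(-2 + O\right)$ ($A{\left(O \right)} = \left(-2 + O\right) O = O \left(-2 + O\right)$)
$\left(38 + W{\left(-6 \right)}\right) A{\left(-6 \right)} = \left(38 + \frac{1}{4}\right) \left(- 6 \left(-2 - 6\right)\right) = \frac{153 \left(\left(-6\right) \left(-8\right)\right)}{4} = \frac{153}{4} \cdot 48 = 1836$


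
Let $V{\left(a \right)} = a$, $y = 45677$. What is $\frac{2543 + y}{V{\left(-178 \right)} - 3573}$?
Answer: $- \frac{48220}{3751} \approx -12.855$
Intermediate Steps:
$\frac{2543 + y}{V{\left(-178 \right)} - 3573} = \frac{2543 + 45677}{-178 - 3573} = \frac{48220}{-3751} = 48220 \left(- \frac{1}{3751}\right) = - \frac{48220}{3751}$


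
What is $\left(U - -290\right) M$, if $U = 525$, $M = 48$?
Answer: $39120$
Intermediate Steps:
$\left(U - -290\right) M = \left(525 - -290\right) 48 = \left(525 + 290\right) 48 = 815 \cdot 48 = 39120$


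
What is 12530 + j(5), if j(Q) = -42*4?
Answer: 12362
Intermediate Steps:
j(Q) = -168
12530 + j(5) = 12530 - 168 = 12362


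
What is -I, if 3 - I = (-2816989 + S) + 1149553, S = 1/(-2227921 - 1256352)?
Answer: -5809812686848/3484273 ≈ -1.6674e+6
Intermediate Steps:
S = -1/3484273 (S = 1/(-3484273) = -1/3484273 ≈ -2.8700e-7)
I = 5809812686848/3484273 (I = 3 - ((-2816989 - 1/3484273) + 1149553) = 3 - (-9815158713998/3484273 + 1149553) = 3 - 1*(-5809802234029/3484273) = 3 + 5809802234029/3484273 = 5809812686848/3484273 ≈ 1.6674e+6)
-I = -1*5809812686848/3484273 = -5809812686848/3484273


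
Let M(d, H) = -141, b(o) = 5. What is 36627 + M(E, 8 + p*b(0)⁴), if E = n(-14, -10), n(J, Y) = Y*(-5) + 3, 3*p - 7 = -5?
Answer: 36486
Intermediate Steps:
p = ⅔ (p = 7/3 + (⅓)*(-5) = 7/3 - 5/3 = ⅔ ≈ 0.66667)
n(J, Y) = 3 - 5*Y (n(J, Y) = -5*Y + 3 = 3 - 5*Y)
E = 53 (E = 3 - 5*(-10) = 3 + 50 = 53)
36627 + M(E, 8 + p*b(0)⁴) = 36627 - 141 = 36486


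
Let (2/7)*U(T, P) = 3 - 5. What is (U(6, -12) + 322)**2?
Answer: 99225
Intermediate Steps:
U(T, P) = -7 (U(T, P) = 7*(3 - 5)/2 = (7/2)*(-2) = -7)
(U(6, -12) + 322)**2 = (-7 + 322)**2 = 315**2 = 99225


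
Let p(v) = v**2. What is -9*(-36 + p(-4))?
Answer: 180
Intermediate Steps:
-9*(-36 + p(-4)) = -9*(-36 + (-4)**2) = -9*(-36 + 16) = -9*(-20) = 180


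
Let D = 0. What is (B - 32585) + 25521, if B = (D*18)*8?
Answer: -7064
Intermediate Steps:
B = 0 (B = (0*18)*8 = 0*8 = 0)
(B - 32585) + 25521 = (0 - 32585) + 25521 = -32585 + 25521 = -7064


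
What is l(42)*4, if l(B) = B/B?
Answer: 4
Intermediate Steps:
l(B) = 1
l(42)*4 = 1*4 = 4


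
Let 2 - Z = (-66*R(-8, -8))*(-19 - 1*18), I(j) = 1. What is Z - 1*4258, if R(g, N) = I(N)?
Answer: -6698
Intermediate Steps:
R(g, N) = 1
Z = -2440 (Z = 2 - (-66*1)*(-19 - 1*18) = 2 - (-66)*(-19 - 18) = 2 - (-66)*(-37) = 2 - 1*2442 = 2 - 2442 = -2440)
Z - 1*4258 = -2440 - 1*4258 = -2440 - 4258 = -6698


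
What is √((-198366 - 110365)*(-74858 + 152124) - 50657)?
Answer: 3*I*√2650495567 ≈ 1.5445e+5*I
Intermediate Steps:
√((-198366 - 110365)*(-74858 + 152124) - 50657) = √(-308731*77266 - 50657) = √(-23854409446 - 50657) = √(-23854460103) = 3*I*√2650495567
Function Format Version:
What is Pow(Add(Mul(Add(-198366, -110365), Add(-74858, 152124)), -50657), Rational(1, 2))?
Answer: Mul(3, I, Pow(2650495567, Rational(1, 2))) ≈ Mul(1.5445e+5, I)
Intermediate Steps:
Pow(Add(Mul(Add(-198366, -110365), Add(-74858, 152124)), -50657), Rational(1, 2)) = Pow(Add(Mul(-308731, 77266), -50657), Rational(1, 2)) = Pow(Add(-23854409446, -50657), Rational(1, 2)) = Pow(-23854460103, Rational(1, 2)) = Mul(3, I, Pow(2650495567, Rational(1, 2)))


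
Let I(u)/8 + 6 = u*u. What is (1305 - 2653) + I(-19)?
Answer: 1492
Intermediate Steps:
I(u) = -48 + 8*u**2 (I(u) = -48 + 8*(u*u) = -48 + 8*u**2)
(1305 - 2653) + I(-19) = (1305 - 2653) + (-48 + 8*(-19)**2) = -1348 + (-48 + 8*361) = -1348 + (-48 + 2888) = -1348 + 2840 = 1492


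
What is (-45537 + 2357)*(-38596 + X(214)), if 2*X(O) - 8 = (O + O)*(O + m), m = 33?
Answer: -616005880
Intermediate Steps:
X(O) = 4 + O*(33 + O) (X(O) = 4 + ((O + O)*(O + 33))/2 = 4 + ((2*O)*(33 + O))/2 = 4 + (2*O*(33 + O))/2 = 4 + O*(33 + O))
(-45537 + 2357)*(-38596 + X(214)) = (-45537 + 2357)*(-38596 + (4 + 214² + 33*214)) = -43180*(-38596 + (4 + 45796 + 7062)) = -43180*(-38596 + 52862) = -43180*14266 = -616005880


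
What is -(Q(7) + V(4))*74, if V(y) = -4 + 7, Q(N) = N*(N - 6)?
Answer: -740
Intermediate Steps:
Q(N) = N*(-6 + N)
V(y) = 3
-(Q(7) + V(4))*74 = -(7*(-6 + 7) + 3)*74 = -(7*1 + 3)*74 = -(7 + 3)*74 = -10*74 = -1*740 = -740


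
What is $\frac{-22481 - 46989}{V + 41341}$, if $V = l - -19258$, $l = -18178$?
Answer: $- \frac{69470}{42421} \approx -1.6376$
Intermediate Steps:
$V = 1080$ ($V = -18178 - -19258 = -18178 + 19258 = 1080$)
$\frac{-22481 - 46989}{V + 41341} = \frac{-22481 - 46989}{1080 + 41341} = - \frac{69470}{42421}$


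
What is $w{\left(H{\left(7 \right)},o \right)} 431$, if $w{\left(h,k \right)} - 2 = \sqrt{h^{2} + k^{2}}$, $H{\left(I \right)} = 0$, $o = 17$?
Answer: $8189$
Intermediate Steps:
$w{\left(h,k \right)} = 2 + \sqrt{h^{2} + k^{2}}$
$w{\left(H{\left(7 \right)},o \right)} 431 = \left(2 + \sqrt{0^{2} + 17^{2}}\right) 431 = \left(2 + \sqrt{0 + 289}\right) 431 = \left(2 + \sqrt{289}\right) 431 = \left(2 + 17\right) 431 = 19 \cdot 431 = 8189$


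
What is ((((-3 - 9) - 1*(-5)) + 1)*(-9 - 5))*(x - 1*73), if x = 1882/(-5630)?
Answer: -17340624/2815 ≈ -6160.1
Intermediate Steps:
x = -941/2815 (x = 1882*(-1/5630) = -941/2815 ≈ -0.33428)
((((-3 - 9) - 1*(-5)) + 1)*(-9 - 5))*(x - 1*73) = ((((-3 - 9) - 1*(-5)) + 1)*(-9 - 5))*(-941/2815 - 1*73) = (((-12 + 5) + 1)*(-14))*(-941/2815 - 73) = ((-7 + 1)*(-14))*(-206436/2815) = -6*(-14)*(-206436/2815) = 84*(-206436/2815) = -17340624/2815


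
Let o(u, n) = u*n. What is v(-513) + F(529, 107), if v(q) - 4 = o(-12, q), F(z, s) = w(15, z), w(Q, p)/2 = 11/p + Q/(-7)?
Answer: 22794764/3703 ≈ 6155.8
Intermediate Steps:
o(u, n) = n*u
w(Q, p) = 22/p - 2*Q/7 (w(Q, p) = 2*(11/p + Q/(-7)) = 2*(11/p + Q*(-⅐)) = 2*(11/p - Q/7) = 22/p - 2*Q/7)
F(z, s) = -30/7 + 22/z (F(z, s) = 22/z - 2/7*15 = 22/z - 30/7 = -30/7 + 22/z)
v(q) = 4 - 12*q (v(q) = 4 + q*(-12) = 4 - 12*q)
v(-513) + F(529, 107) = (4 - 12*(-513)) + (-30/7 + 22/529) = (4 + 6156) + (-30/7 + 22*(1/529)) = 6160 + (-30/7 + 22/529) = 6160 - 15716/3703 = 22794764/3703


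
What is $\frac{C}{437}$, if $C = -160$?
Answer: $- \frac{160}{437} \approx -0.36613$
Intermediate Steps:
$\frac{C}{437} = - \frac{160}{437}$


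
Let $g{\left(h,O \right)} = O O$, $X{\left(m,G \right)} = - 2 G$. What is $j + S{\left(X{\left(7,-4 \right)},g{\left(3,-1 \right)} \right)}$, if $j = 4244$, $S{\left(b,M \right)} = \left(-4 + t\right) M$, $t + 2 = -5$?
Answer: $4233$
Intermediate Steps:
$t = -7$ ($t = -2 - 5 = -7$)
$g{\left(h,O \right)} = O^{2}$
$S{\left(b,M \right)} = - 11 M$ ($S{\left(b,M \right)} = \left(-4 - 7\right) M = - 11 M$)
$j + S{\left(X{\left(7,-4 \right)},g{\left(3,-1 \right)} \right)} = 4244 - 11 \left(-1\right)^{2} = 4244 - 11 = 4233$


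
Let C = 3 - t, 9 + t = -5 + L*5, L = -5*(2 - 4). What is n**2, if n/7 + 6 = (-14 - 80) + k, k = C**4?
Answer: 68902400758009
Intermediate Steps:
L = 10 (L = -5*(-2) = 10)
t = 36 (t = -9 + (-5 + 10*5) = -9 + (-5 + 50) = -9 + 45 = 36)
C = -33 (C = 3 - 1*36 = 3 - 36 = -33)
k = 1185921 (k = (-33)**4 = 1185921)
n = 8300747 (n = -42 + 7*((-14 - 80) + 1185921) = -42 + 7*(-94 + 1185921) = -42 + 7*1185827 = -42 + 8300789 = 8300747)
n**2 = 8300747**2 = 68902400758009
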